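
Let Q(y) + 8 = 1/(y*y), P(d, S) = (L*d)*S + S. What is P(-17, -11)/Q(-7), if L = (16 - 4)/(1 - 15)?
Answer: 8393/391 ≈ 21.465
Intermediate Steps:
L = -6/7 (L = 12/(-14) = 12*(-1/14) = -6/7 ≈ -0.85714)
P(d, S) = S - 6*S*d/7 (P(d, S) = (-6*d/7)*S + S = -6*S*d/7 + S = S - 6*S*d/7)
Q(y) = -8 + y⁻² (Q(y) = -8 + 1/(y*y) = -8 + y⁻²)
P(-17, -11)/Q(-7) = ((⅐)*(-11)*(7 - 6*(-17)))/(-8 + (-7)⁻²) = ((⅐)*(-11)*(7 + 102))/(-8 + 1/49) = ((⅐)*(-11)*109)/(-391/49) = -1199/7*(-49/391) = 8393/391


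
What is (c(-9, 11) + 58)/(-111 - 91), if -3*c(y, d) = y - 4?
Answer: -187/606 ≈ -0.30858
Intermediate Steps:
c(y, d) = 4/3 - y/3 (c(y, d) = -(y - 4)/3 = -(-4 + y)/3 = 4/3 - y/3)
(c(-9, 11) + 58)/(-111 - 91) = ((4/3 - ⅓*(-9)) + 58)/(-111 - 91) = ((4/3 + 3) + 58)/(-202) = (13/3 + 58)*(-1/202) = (187/3)*(-1/202) = -187/606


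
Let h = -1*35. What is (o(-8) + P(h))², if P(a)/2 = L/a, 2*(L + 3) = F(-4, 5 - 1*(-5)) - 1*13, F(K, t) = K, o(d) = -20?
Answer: 458329/1225 ≈ 374.15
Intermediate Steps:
h = -35
L = -23/2 (L = -3 + (-4 - 1*13)/2 = -3 + (-4 - 13)/2 = -3 + (½)*(-17) = -3 - 17/2 = -23/2 ≈ -11.500)
P(a) = -23/a (P(a) = 2*(-23/(2*a)) = -23/a)
(o(-8) + P(h))² = (-20 - 23/(-35))² = (-20 - 23*(-1/35))² = (-20 + 23/35)² = (-677/35)² = 458329/1225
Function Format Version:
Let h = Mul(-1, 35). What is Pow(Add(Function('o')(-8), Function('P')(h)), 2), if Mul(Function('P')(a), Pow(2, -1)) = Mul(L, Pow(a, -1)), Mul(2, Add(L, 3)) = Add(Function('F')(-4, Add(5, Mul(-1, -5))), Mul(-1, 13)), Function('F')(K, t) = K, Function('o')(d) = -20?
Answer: Rational(458329, 1225) ≈ 374.15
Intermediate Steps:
h = -35
L = Rational(-23, 2) (L = Add(-3, Mul(Rational(1, 2), Add(-4, Mul(-1, 13)))) = Add(-3, Mul(Rational(1, 2), Add(-4, -13))) = Add(-3, Mul(Rational(1, 2), -17)) = Add(-3, Rational(-17, 2)) = Rational(-23, 2) ≈ -11.500)
Function('P')(a) = Mul(-23, Pow(a, -1)) (Function('P')(a) = Mul(2, Mul(Rational(-23, 2), Pow(a, -1))) = Mul(-23, Pow(a, -1)))
Pow(Add(Function('o')(-8), Function('P')(h)), 2) = Pow(Add(-20, Mul(-23, Pow(-35, -1))), 2) = Pow(Add(-20, Mul(-23, Rational(-1, 35))), 2) = Pow(Add(-20, Rational(23, 35)), 2) = Pow(Rational(-677, 35), 2) = Rational(458329, 1225)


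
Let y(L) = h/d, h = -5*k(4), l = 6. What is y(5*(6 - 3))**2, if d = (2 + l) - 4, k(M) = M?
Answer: 25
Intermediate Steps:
d = 4 (d = (2 + 6) - 4 = 8 - 4 = 4)
h = -20 (h = -5*4 = -20)
y(L) = -5 (y(L) = -20/4 = -20*1/4 = -5)
y(5*(6 - 3))**2 = (-5)**2 = 25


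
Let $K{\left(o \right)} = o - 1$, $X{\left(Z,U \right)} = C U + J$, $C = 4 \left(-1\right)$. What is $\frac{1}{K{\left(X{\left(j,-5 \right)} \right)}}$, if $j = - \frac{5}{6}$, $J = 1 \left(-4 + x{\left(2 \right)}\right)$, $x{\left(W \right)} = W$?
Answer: $\frac{1}{17} \approx 0.058824$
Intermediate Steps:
$J = -2$ ($J = 1 \left(-4 + 2\right) = 1 \left(-2\right) = -2$)
$C = -4$
$j = - \frac{5}{6}$ ($j = \left(-5\right) \frac{1}{6} = - \frac{5}{6} \approx -0.83333$)
$X{\left(Z,U \right)} = -2 - 4 U$ ($X{\left(Z,U \right)} = - 4 U - 2 = -2 - 4 U$)
$K{\left(o \right)} = -1 + o$
$\frac{1}{K{\left(X{\left(j,-5 \right)} \right)}} = \frac{1}{-1 - -18} = \frac{1}{-1 + \left(-2 + 20\right)} = \frac{1}{-1 + 18} = \frac{1}{17}$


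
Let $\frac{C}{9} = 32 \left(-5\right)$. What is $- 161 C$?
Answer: $231840$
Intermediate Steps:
$C = -1440$ ($C = 9 \cdot 32 \left(-5\right) = 9 \left(-160\right) = -1440$)
$- 161 C = \left(-161\right) \left(-1440\right) = 231840$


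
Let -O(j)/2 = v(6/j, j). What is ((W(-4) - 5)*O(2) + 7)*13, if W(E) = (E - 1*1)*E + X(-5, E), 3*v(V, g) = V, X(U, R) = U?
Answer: -169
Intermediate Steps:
v(V, g) = V/3
O(j) = -4/j (O(j) = -2*6/j/3 = -4/j)
W(E) = -5 + E*(-1 + E) (W(E) = (E - 1*1)*E - 5 = (E - 1)*E - 5 = (-1 + E)*E - 5 = E*(-1 + E) - 5 = -5 + E*(-1 + E))
((W(-4) - 5)*O(2) + 7)*13 = (((-5 + (-4)² - 1*(-4)) - 5)*(-4/2) + 7)*13 = (((-5 + 16 + 4) - 5)*(-4*½) + 7)*13 = ((15 - 5)*(-2) + 7)*13 = (10*(-2) + 7)*13 = (-20 + 7)*13 = -13*13 = -169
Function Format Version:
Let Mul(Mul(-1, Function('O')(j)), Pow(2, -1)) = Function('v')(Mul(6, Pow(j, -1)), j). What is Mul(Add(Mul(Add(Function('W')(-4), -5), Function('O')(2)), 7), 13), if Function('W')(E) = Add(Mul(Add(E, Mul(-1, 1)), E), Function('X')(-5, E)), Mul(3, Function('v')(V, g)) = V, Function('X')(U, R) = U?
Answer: -169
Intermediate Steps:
Function('v')(V, g) = Mul(Rational(1, 3), V)
Function('O')(j) = Mul(-4, Pow(j, -1)) (Function('O')(j) = Mul(-2, Mul(Rational(1, 3), Mul(6, Pow(j, -1)))) = Mul(-2, Mul(2, Pow(j, -1))) = Mul(-4, Pow(j, -1)))
Function('W')(E) = Add(-5, Mul(E, Add(-1, E))) (Function('W')(E) = Add(Mul(Add(E, Mul(-1, 1)), E), -5) = Add(Mul(Add(E, -1), E), -5) = Add(Mul(Add(-1, E), E), -5) = Add(Mul(E, Add(-1, E)), -5) = Add(-5, Mul(E, Add(-1, E))))
Mul(Add(Mul(Add(Function('W')(-4), -5), Function('O')(2)), 7), 13) = Mul(Add(Mul(Add(Add(-5, Pow(-4, 2), Mul(-1, -4)), -5), Mul(-4, Pow(2, -1))), 7), 13) = Mul(Add(Mul(Add(Add(-5, 16, 4), -5), Mul(-4, Rational(1, 2))), 7), 13) = Mul(Add(Mul(Add(15, -5), -2), 7), 13) = Mul(Add(Mul(10, -2), 7), 13) = Mul(Add(-20, 7), 13) = Mul(-13, 13) = -169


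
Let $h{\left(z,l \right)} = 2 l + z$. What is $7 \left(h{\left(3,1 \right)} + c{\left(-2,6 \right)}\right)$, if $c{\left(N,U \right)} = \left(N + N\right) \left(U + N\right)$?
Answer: $-77$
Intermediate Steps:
$c{\left(N,U \right)} = 2 N \left(N + U\right)$
$h{\left(z,l \right)} = z + 2 l$
$7 \left(h{\left(3,1 \right)} + c{\left(-2,6 \right)}\right) = 7 \left(\left(3 + 2 \cdot 1\right) + 2 \left(-2\right) \left(-2 + 6\right)\right) = 7 \left(\left(3 + 2\right) + 2 \left(-2\right) 4\right) = 7 \left(5 - 16\right) = 7 \left(-11\right) = -77$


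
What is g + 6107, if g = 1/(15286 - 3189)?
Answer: 73876380/12097 ≈ 6107.0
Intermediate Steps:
g = 1/12097 ≈ 8.2665e-5
g + 6107 = 1/12097 + 6107 = 73876380/12097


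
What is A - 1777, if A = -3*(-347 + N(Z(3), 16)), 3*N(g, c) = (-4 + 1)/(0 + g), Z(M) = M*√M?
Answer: -736 + √3/3 ≈ -735.42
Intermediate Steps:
Z(M) = M^(3/2)
N(g, c) = -1/g (N(g, c) = ((-4 + 1)/(0 + g))/3 = (-3/g)/3 = -1/g)
A = 1041 + √3/3 (A = -3*(-347 - 1/(3^(3/2))) = -3*(-347 - 1/(3*√3)) = -3*(-347 - √3/9) = 1041 + √3/3 ≈ 1041.6)
A - 1777 = (1041 + √3/3) - 1777 = -736 + √3/3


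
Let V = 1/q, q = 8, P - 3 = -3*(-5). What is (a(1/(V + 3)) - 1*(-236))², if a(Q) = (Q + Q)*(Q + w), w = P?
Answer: 23971709584/390625 ≈ 61368.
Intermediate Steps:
P = 18 (P = 3 - 3*(-5) = 3 + 15 = 18)
w = 18
V = ⅛ (V = 1/8 = ⅛ ≈ 0.12500)
a(Q) = 2*Q*(18 + Q) (a(Q) = (Q + Q)*(Q + 18) = (2*Q)*(18 + Q) = 2*Q*(18 + Q))
(a(1/(V + 3)) - 1*(-236))² = (2*(18 + 1/(⅛ + 3))/(⅛ + 3) - 1*(-236))² = (2*(18 + 1/(25/8))/(25/8) + 236)² = (2*(8/25)*(18 + 8/25) + 236)² = (2*(8/25)*(458/25) + 236)² = (7328/625 + 236)² = (154828/625)² = 23971709584/390625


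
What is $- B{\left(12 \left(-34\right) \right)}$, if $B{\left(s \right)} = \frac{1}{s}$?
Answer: $\frac{1}{408} \approx 0.002451$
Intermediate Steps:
$- B{\left(12 \left(-34\right) \right)} = - \frac{1}{12 \left(-34\right)} = - \frac{1}{-408} = \left(-1\right) \left(- \frac{1}{408}\right) = \frac{1}{408}$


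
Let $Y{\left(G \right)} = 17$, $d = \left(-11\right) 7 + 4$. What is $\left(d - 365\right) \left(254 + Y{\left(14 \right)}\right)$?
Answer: $-118698$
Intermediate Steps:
$d = -73$ ($d = -77 + 4 = -73$)
$\left(d - 365\right) \left(254 + Y{\left(14 \right)}\right) = \left(-73 - 365\right) \left(254 + 17\right) = \left(-438\right) 271 = -118698$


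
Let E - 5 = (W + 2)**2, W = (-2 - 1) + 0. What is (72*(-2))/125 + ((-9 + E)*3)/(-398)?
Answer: -56187/49750 ≈ -1.1294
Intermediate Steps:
W = -3 (W = -3 + 0 = -3)
E = 6 (E = 5 + (-3 + 2)**2 = 5 + (-1)**2 = 5 + 1 = 6)
(72*(-2))/125 + ((-9 + E)*3)/(-398) = (72*(-2))/125 + ((-9 + 6)*3)/(-398) = -144*1/125 - 3*3*(-1/398) = -144/125 - 9*(-1/398) = -144/125 + 9/398 = -56187/49750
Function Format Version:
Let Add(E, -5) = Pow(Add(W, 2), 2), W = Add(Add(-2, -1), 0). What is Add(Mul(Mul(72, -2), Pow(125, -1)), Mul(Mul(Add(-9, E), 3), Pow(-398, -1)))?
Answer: Rational(-56187, 49750) ≈ -1.1294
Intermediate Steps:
W = -3 (W = Add(-3, 0) = -3)
E = 6 (E = Add(5, Pow(Add(-3, 2), 2)) = Add(5, Pow(-1, 2)) = Add(5, 1) = 6)
Add(Mul(Mul(72, -2), Pow(125, -1)), Mul(Mul(Add(-9, E), 3), Pow(-398, -1))) = Add(Mul(Mul(72, -2), Pow(125, -1)), Mul(Mul(Add(-9, 6), 3), Pow(-398, -1))) = Add(Mul(-144, Rational(1, 125)), Mul(Mul(-3, 3), Rational(-1, 398))) = Add(Rational(-144, 125), Mul(-9, Rational(-1, 398))) = Add(Rational(-144, 125), Rational(9, 398)) = Rational(-56187, 49750)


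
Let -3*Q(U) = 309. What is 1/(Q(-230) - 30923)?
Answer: -1/31026 ≈ -3.2231e-5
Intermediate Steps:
Q(U) = -103 (Q(U) = -⅓*309 = -103)
1/(Q(-230) - 30923) = 1/(-103 - 30923) = 1/(-31026) = -1/31026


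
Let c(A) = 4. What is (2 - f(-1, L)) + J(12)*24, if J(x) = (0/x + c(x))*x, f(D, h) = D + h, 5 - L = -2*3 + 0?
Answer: 1144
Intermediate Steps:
L = 11 (L = 5 - (-2*3 + 0) = 5 - (-6 + 0) = 5 - 1*(-6) = 5 + 6 = 11)
J(x) = 4*x (J(x) = (0/x + 4)*x = (0 + 4)*x = 4*x)
(2 - f(-1, L)) + J(12)*24 = (2 - (-1 + 11)) + (4*12)*24 = (2 - 1*10) + 48*24 = (2 - 10) + 1152 = -8 + 1152 = 1144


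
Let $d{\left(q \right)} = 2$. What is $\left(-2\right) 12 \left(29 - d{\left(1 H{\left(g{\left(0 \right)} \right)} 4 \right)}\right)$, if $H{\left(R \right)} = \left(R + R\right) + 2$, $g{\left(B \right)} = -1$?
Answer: $-648$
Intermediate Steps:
$H{\left(R \right)} = 2 + 2 R$ ($H{\left(R \right)} = 2 R + 2 = 2 + 2 R$)
$\left(-2\right) 12 \left(29 - d{\left(1 H{\left(g{\left(0 \right)} \right)} 4 \right)}\right) = \left(-2\right) 12 \left(29 - 2\right) = - 24 \left(29 - 2\right) = \left(-24\right) 27 = -648$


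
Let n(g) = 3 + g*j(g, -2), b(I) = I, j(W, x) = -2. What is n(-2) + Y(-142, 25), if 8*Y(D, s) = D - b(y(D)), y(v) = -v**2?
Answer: 10039/4 ≈ 2509.8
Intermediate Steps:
n(g) = 3 - 2*g (n(g) = 3 + g*(-2) = 3 - 2*g)
Y(D, s) = D/8 + D**2/8 (Y(D, s) = (D - (-1)*D**2)/8 = (D + D**2)/8 = D/8 + D**2/8)
n(-2) + Y(-142, 25) = (3 - 2*(-2)) + (1/8)*(-142)*(1 - 142) = (3 + 4) + (1/8)*(-142)*(-141) = 7 + 10011/4 = 10039/4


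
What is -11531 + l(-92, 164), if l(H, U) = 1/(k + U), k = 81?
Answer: -2825094/245 ≈ -11531.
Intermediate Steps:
l(H, U) = 1/(81 + U)
-11531 + l(-92, 164) = -11531 + 1/(81 + 164) = -11531 + 1/245 = -2825094/245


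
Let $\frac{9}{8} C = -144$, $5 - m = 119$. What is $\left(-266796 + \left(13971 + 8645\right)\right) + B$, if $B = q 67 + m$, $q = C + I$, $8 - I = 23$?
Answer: $-253875$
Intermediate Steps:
$m = -114$ ($m = 5 - 119 = -114$)
$I = -15$ ($I = 8 - 23 = -15$)
$C = -128$ ($C = \frac{8}{9} \left(-144\right) = -128$)
$q = -143$ ($q = -128 - 15 = -143$)
$B = -9695$ ($B = \left(-143\right) 67 - 114 = -9581 - 114 = -9695$)
$\left(-266796 + \left(13971 + 8645\right)\right) + B = \left(-266796 + \left(13971 + 8645\right)\right) - 9695 = \left(-266796 + 22616\right) - 9695 = -244180 - 9695 = -253875$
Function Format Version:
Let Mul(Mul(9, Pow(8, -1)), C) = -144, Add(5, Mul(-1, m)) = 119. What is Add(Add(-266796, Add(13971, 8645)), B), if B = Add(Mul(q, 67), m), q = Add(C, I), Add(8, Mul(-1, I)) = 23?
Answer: -253875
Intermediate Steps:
m = -114 (m = Add(5, Mul(-1, 119)) = Add(5, -119) = -114)
I = -15 (I = Add(8, Mul(-1, 23)) = Add(8, -23) = -15)
C = -128 (C = Mul(Rational(8, 9), -144) = -128)
q = -143 (q = Add(-128, -15) = -143)
B = -9695 (B = Add(Mul(-143, 67), -114) = Add(-9581, -114) = -9695)
Add(Add(-266796, Add(13971, 8645)), B) = Add(Add(-266796, Add(13971, 8645)), -9695) = Add(Add(-266796, 22616), -9695) = Add(-244180, -9695) = -253875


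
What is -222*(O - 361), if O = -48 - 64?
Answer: 105006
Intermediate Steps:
O = -112
-222*(O - 361) = -222*(-112 - 361) = -222*(-473) = 105006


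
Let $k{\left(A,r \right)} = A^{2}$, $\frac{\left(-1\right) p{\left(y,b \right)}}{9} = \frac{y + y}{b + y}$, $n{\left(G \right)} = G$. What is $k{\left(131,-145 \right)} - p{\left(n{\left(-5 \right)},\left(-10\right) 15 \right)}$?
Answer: $\frac{532009}{31} \approx 17162.0$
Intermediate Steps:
$p{\left(y,b \right)} = - \frac{18 y}{b + y}$ ($p{\left(y,b \right)} = - 9 \frac{y + y}{b + y} = - 9 \frac{2 y}{b + y} = - \frac{18 y}{b + y}$)
$k{\left(131,-145 \right)} - p{\left(n{\left(-5 \right)},\left(-10\right) 15 \right)} = 131^{2} - \left(-18\right) \left(-5\right) \frac{1}{\left(-10\right) 15 - 5} = 17161 - \left(-18\right) \left(-5\right) \frac{1}{-150 - 5} = 17161 - \left(-18\right) \left(-5\right) \frac{1}{-155} = 17161 - \left(-18\right) \left(-5\right) \left(- \frac{1}{155}\right) = 17161 - - \frac{18}{31} = 17161 + \frac{18}{31} = \frac{532009}{31}$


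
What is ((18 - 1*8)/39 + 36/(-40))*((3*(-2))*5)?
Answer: 251/13 ≈ 19.308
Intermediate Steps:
((18 - 1*8)/39 + 36/(-40))*((3*(-2))*5) = ((18 - 8)*(1/39) + 36*(-1/40))*(-6*5) = (10*(1/39) - 9/10)*(-30) = (10/39 - 9/10)*(-30) = -251/390*(-30) = 251/13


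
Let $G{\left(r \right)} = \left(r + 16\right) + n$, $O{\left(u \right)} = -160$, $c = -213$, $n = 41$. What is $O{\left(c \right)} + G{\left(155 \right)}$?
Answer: $52$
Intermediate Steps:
$G{\left(r \right)} = 57 + r$ ($G{\left(r \right)} = \left(r + 16\right) + 41 = \left(16 + r\right) + 41 = 57 + r$)
$O{\left(c \right)} + G{\left(155 \right)} = -160 + \left(57 + 155\right) = -160 + 212 = 52$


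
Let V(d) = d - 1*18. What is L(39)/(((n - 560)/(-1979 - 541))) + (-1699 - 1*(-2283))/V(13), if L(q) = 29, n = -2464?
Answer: -2779/30 ≈ -92.633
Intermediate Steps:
V(d) = -18 + d (V(d) = d - 18 = -18 + d)
L(39)/(((n - 560)/(-1979 - 541))) + (-1699 - 1*(-2283))/V(13) = 29/(((-2464 - 560)/(-1979 - 541))) + (-1699 - 1*(-2283))/(-18 + 13) = 29/((-3024/(-2520))) + (-1699 + 2283)/(-5) = 29/((-3024*(-1/2520))) + 584*(-⅕) = 29/(6/5) - 584/5 = 29*(⅚) - 584/5 = 145/6 - 584/5 = -2779/30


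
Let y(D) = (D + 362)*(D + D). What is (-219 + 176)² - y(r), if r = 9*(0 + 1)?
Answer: -4829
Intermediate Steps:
r = 9 (r = 9*1 = 9)
y(D) = 2*D*(362 + D) (y(D) = (362 + D)*(2*D) = 2*D*(362 + D))
(-219 + 176)² - y(r) = (-219 + 176)² - 2*9*(362 + 9) = (-43)² - 2*9*371 = 1849 - 1*6678 = 1849 - 6678 = -4829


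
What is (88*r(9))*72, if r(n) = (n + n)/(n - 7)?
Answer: 57024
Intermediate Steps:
r(n) = 2*n/(-7 + n) (r(n) = (2*n)/(-7 + n) = 2*n/(-7 + n))
(88*r(9))*72 = (88*(2*9/(-7 + 9)))*72 = (88*(2*9/2))*72 = (88*(2*9*(1/2)))*72 = (88*9)*72 = 792*72 = 57024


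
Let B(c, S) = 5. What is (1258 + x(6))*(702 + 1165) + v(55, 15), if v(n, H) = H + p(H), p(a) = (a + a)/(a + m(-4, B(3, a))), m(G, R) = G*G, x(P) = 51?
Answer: 75761488/31 ≈ 2.4439e+6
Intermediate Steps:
m(G, R) = G²
p(a) = 2*a/(16 + a) (p(a) = (a + a)/(a + (-4)²) = (2*a)/(a + 16) = (2*a)/(16 + a) = 2*a/(16 + a))
v(n, H) = H + 2*H/(16 + H)
(1258 + x(6))*(702 + 1165) + v(55, 15) = (1258 + 51)*(702 + 1165) + 15*(18 + 15)/(16 + 15) = 1309*1867 + 15*33/31 = 2443903 + 15*(1/31)*33 = 2443903 + 495/31 = 75761488/31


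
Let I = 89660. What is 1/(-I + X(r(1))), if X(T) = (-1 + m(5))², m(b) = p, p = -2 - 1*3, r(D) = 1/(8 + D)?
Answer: -1/89624 ≈ -1.1158e-5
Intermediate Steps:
p = -5 (p = -2 - 3 = -5)
m(b) = -5
X(T) = 36 (X(T) = (-1 - 5)² = (-6)² = 36)
1/(-I + X(r(1))) = 1/(-1*89660 + 36) = 1/(-89660 + 36) = 1/(-89624) = -1/89624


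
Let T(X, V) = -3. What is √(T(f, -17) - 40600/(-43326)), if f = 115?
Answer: I*√127903/249 ≈ 1.4363*I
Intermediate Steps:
√(T(f, -17) - 40600/(-43326)) = √(-3 - 40600/(-43326)) = √(-3 - 40600*(-1/43326)) = √(-3 + 700/747) = √(-1541/747) = I*√127903/249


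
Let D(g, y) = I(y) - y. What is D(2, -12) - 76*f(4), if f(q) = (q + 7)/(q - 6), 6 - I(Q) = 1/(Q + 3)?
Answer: 3925/9 ≈ 436.11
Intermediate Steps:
I(Q) = 6 - 1/(3 + Q) (I(Q) = 6 - 1/(Q + 3) = 6 - 1/(3 + Q))
f(q) = (7 + q)/(-6 + q)
D(g, y) = -y + (17 + 6*y)/(3 + y) (D(g, y) = (17 + 6*y)/(3 + y) - y = -y + (17 + 6*y)/(3 + y))
D(2, -12) - 76*f(4) = (17 - 1*(-12)² + 3*(-12))/(3 - 12) - 76*(7 + 4)/(-6 + 4) = (17 - 1*144 - 36)/(-9) - 76*11/(-2) = -(17 - 144 - 36)/9 - (-38)*11 = -⅑*(-163) - 76*(-11/2) = 163/9 + 418 = 3925/9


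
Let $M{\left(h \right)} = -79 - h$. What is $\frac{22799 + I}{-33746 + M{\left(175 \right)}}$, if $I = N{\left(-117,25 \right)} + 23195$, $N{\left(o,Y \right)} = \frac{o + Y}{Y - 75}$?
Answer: $- \frac{143737}{106250} \approx -1.3528$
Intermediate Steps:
$N{\left(o,Y \right)} = \frac{Y + o}{-75 + Y}$
$I = \frac{579921}{25}$ ($I = \frac{25 - 117}{-75 + 25} + 23195 = \frac{1}{-50} \left(-92\right) + 23195 = \left(- \frac{1}{50}\right) \left(-92\right) + 23195 = \frac{46}{25} + 23195 = \frac{579921}{25} \approx 23197.0$)
$\frac{22799 + I}{-33746 + M{\left(175 \right)}} = \frac{22799 + \frac{579921}{25}}{-33746 - 254} = \frac{1149896}{25 \left(-33746 - 254\right)} = \frac{1149896}{25 \left(-34000\right)} = \frac{1149896}{25} \left(- \frac{1}{34000}\right) = - \frac{143737}{106250}$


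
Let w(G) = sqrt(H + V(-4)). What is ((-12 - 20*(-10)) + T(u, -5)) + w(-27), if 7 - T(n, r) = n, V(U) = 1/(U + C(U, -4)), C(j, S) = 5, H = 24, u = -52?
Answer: 252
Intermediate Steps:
V(U) = 1/(5 + U) (V(U) = 1/(U + 5) = 1/(5 + U))
T(n, r) = 7 - n
w(G) = 5 (w(G) = sqrt(24 + 1/(5 - 4)) = sqrt(24 + 1/1) = sqrt(24 + 1) = sqrt(25) = 5)
((-12 - 20*(-10)) + T(u, -5)) + w(-27) = ((-12 - 20*(-10)) + (7 - 1*(-52))) + 5 = ((-12 + 200) + (7 + 52)) + 5 = (188 + 59) + 5 = 247 + 5 = 252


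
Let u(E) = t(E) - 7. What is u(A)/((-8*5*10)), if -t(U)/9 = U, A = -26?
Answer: -227/400 ≈ -0.56750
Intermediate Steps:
t(U) = -9*U
u(E) = -7 - 9*E (u(E) = -9*E - 7 = -7 - 9*E)
u(A)/((-8*5*10)) = (-7 - 9*(-26))/((-8*5*10)) = (-7 + 234)/((-40*10)) = 227/(-400) = 227*(-1/400) = -227/400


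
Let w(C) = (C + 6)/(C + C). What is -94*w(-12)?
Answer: -47/2 ≈ -23.500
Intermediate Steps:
w(C) = (6 + C)/(2*C) (w(C) = (6 + C)/((2*C)) = (6 + C)*(1/(2*C)) = (6 + C)/(2*C))
-94*w(-12) = -47*(6 - 12)/(-12) = -47*(-1)*(-6)/12 = -94*¼ = -47/2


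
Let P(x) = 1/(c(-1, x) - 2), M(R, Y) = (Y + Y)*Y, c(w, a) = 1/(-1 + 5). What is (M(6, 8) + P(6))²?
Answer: 795664/49 ≈ 16238.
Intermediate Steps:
c(w, a) = ¼ (c(w, a) = 1/4 = ¼)
M(R, Y) = 2*Y² (M(R, Y) = (2*Y)*Y = 2*Y²)
P(x) = -4/7 (P(x) = 1/(¼ - 2) = 1/(-7/4) = -4/7)
(M(6, 8) + P(6))² = (2*8² - 4/7)² = (2*64 - 4/7)² = (128 - 4/7)² = (892/7)² = 795664/49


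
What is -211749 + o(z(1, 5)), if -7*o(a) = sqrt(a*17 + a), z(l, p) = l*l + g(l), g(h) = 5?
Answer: -211749 - 6*sqrt(3)/7 ≈ -2.1175e+5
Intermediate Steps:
z(l, p) = 5 + l**2 (z(l, p) = l*l + 5 = l**2 + 5 = 5 + l**2)
o(a) = -3*sqrt(2)*sqrt(a)/7 (o(a) = -sqrt(a*17 + a)/7 = -sqrt(17*a + a)/7 = -3*sqrt(2)*sqrt(a)/7)
-211749 + o(z(1, 5)) = -211749 - 3*sqrt(2)*sqrt(5 + 1**2)/7 = -211749 - 3*sqrt(2)*sqrt(5 + 1)/7 = -211749 - 3*sqrt(2)*sqrt(6)/7 = -211749 - 6*sqrt(3)/7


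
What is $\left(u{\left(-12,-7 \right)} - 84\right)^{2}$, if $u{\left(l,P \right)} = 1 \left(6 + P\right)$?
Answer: $7225$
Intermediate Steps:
$u{\left(l,P \right)} = 6 + P$
$\left(u{\left(-12,-7 \right)} - 84\right)^{2} = \left(\left(6 - 7\right) - 84\right)^{2} = \left(-1 - 84\right)^{2} = \left(-85\right)^{2} = 7225$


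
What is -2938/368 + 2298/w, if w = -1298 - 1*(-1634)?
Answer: -737/644 ≈ -1.1444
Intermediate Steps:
w = 336 (w = -1298 + 1634 = 336)
-2938/368 + 2298/w = -2938/368 + 2298/336 = -2938*1/368 + 2298*(1/336) = -1469/184 + 383/56 = -737/644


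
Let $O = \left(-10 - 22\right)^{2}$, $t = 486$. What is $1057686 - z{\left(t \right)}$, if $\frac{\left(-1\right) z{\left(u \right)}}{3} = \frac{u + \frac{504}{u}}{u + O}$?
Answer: $\frac{1437396589}{1359} \approx 1.0577 \cdot 10^{6}$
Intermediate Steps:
$O = 1024$ ($O = \left(-32\right)^{2} = 1024$)
$z{\left(u \right)} = - \frac{3 \left(u + \frac{504}{u}\right)}{1024 + u}$ ($z{\left(u \right)} = - 3 \frac{u + \frac{504}{u}}{u + 1024} = - 3 \frac{u + \frac{504}{u}}{1024 + u} = - \frac{3 \left(u + \frac{504}{u}\right)}{1024 + u}$)
$1057686 - z{\left(t \right)} = 1057686 - \frac{3 \left(-504 - 486^{2}\right)}{486 \left(1024 + 486\right)} = 1057686 - 3 \cdot \frac{1}{486} \cdot \frac{1}{1510} \left(-504 - 236196\right) = 1057686 - 3 \cdot \frac{1}{486} \cdot \frac{1}{1510} \left(-236700\right) = 1057686 - - \frac{1315}{1359} = 1057686 + \frac{1315}{1359} = \frac{1437396589}{1359}$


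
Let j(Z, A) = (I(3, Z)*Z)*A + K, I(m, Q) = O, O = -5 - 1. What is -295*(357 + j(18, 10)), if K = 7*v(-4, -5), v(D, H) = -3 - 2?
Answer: 223610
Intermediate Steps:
v(D, H) = -5
K = -35 (K = 7*(-5) = -35)
O = -6
I(m, Q) = -6
j(Z, A) = -35 - 6*A*Z (j(Z, A) = (-6*Z)*A - 35 = -6*A*Z - 35 = -35 - 6*A*Z)
-295*(357 + j(18, 10)) = -295*(357 + (-35 - 6*10*18)) = -295*(357 + (-35 - 1080)) = -295*(357 - 1115) = -295*(-758) = 223610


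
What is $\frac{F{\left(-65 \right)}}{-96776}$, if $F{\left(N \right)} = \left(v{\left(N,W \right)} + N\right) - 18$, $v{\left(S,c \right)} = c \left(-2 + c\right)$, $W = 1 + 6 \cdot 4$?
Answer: $- \frac{123}{24194} \approx -0.0050839$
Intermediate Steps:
$W = 25$ ($W = 1 + 24 = 25$)
$F{\left(N \right)} = 557 + N$ ($F{\left(N \right)} = \left(25 \left(-2 + 25\right) + N\right) - 18 = \left(25 \cdot 23 + N\right) - 18 = \left(575 + N\right) - 18 = 557 + N$)
$\frac{F{\left(-65 \right)}}{-96776} = \frac{557 - 65}{-96776} = 492 \left(- \frac{1}{96776}\right) = - \frac{123}{24194}$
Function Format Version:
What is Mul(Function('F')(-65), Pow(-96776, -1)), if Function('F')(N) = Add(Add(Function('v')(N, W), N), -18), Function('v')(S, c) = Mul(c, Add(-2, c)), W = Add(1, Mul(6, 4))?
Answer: Rational(-123, 24194) ≈ -0.0050839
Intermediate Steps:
W = 25 (W = Add(1, 24) = 25)
Function('F')(N) = Add(557, N) (Function('F')(N) = Add(Add(Mul(25, Add(-2, 25)), N), -18) = Add(Add(Mul(25, 23), N), -18) = Add(Add(575, N), -18) = Add(557, N))
Mul(Function('F')(-65), Pow(-96776, -1)) = Mul(Add(557, -65), Pow(-96776, -1)) = Mul(492, Rational(-1, 96776)) = Rational(-123, 24194)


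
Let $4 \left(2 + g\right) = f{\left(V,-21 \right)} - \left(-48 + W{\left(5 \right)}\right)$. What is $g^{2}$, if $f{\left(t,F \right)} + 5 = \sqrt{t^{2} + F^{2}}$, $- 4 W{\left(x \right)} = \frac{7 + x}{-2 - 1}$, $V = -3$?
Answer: $\frac{803}{8} + \frac{255 \sqrt{2}}{4} \approx 190.53$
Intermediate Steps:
$W{\left(x \right)} = \frac{7}{12} + \frac{x}{12}$ ($W{\left(x \right)} = - \frac{\left(7 + x\right) \frac{1}{-2 - 1}}{4} = - \frac{\left(7 + x\right) \frac{1}{-3}}{4} = - \frac{\left(7 + x\right) \left(- \frac{1}{3}\right)}{4} = - \frac{- \frac{7}{3} - \frac{x}{3}}{4} = \frac{7}{12} + \frac{x}{12}$)
$f{\left(t,F \right)} = -5 + \sqrt{F^{2} + t^{2}}$ ($f{\left(t,F \right)} = -5 + \sqrt{t^{2} + F^{2}} = -5 + \sqrt{F^{2} + t^{2}}$)
$g = \frac{17}{2} + \frac{15 \sqrt{2}}{4}$ ($g = -2 + \frac{\left(-5 + \sqrt{\left(-21\right)^{2} + \left(-3\right)^{2}}\right) - \left(-48 + \left(\frac{7}{12} + \frac{1}{12} \cdot 5\right)\right)}{4} = -2 + \frac{\left(-5 + \sqrt{441 + 9}\right) - \left(-48 + \left(\frac{7}{12} + \frac{5}{12}\right)\right)}{4} = -2 + \frac{\left(-5 + \sqrt{450}\right) - \left(-48 + 1\right)}{4} = -2 + \frac{\left(-5 + 15 \sqrt{2}\right) - -47}{4} = -2 + \frac{\left(-5 + 15 \sqrt{2}\right) + 47}{4} = -2 + \frac{42 + 15 \sqrt{2}}{4} = -2 + \left(\frac{21}{2} + \frac{15 \sqrt{2}}{4}\right) = \frac{17}{2} + \frac{15 \sqrt{2}}{4} \approx 13.803$)
$g^{2} = \left(\frac{17}{2} + \frac{15 \sqrt{2}}{4}\right)^{2}$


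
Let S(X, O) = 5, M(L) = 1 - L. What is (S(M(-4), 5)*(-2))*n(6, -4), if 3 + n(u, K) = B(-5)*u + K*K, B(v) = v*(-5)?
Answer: -1630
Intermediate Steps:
B(v) = -5*v
n(u, K) = -3 + K² + 25*u (n(u, K) = -3 + ((-5*(-5))*u + K*K) = -3 + (25*u + K²) = -3 + (K² + 25*u) = -3 + K² + 25*u)
(S(M(-4), 5)*(-2))*n(6, -4) = (5*(-2))*(-3 + (-4)² + 25*6) = -10*(-3 + 16 + 150) = -10*163 = -1630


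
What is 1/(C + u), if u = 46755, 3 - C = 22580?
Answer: 1/24178 ≈ 4.1360e-5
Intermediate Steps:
C = -22577 (C = 3 - 1*22580 = 3 - 22580 = -22577)
1/(C + u) = 1/(-22577 + 46755) = 1/24178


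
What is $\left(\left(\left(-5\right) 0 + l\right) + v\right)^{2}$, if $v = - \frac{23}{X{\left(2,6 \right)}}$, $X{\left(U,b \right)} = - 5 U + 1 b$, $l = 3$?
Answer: $\frac{1225}{16} \approx 76.563$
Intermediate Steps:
$X{\left(U,b \right)} = b - 5 U$ ($X{\left(U,b \right)} = - 5 U + b = b - 5 U$)
$v = \frac{23}{4}$ ($v = - \frac{23}{6 - 10} = - \frac{23}{-4} = \left(-23\right) \left(- \frac{1}{4}\right) = \frac{23}{4} \approx 5.75$)
$\left(\left(\left(-5\right) 0 + l\right) + v\right)^{2} = \left(\left(\left(-5\right) 0 + 3\right) + \frac{23}{4}\right)^{2} = \left(\left(0 + 3\right) + \frac{23}{4}\right)^{2} = \left(3 + \frac{23}{4}\right)^{2} = \left(\frac{35}{4}\right)^{2} = \frac{1225}{16}$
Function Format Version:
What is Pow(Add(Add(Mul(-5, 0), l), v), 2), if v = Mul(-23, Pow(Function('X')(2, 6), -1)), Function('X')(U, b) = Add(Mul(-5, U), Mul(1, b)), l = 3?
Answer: Rational(1225, 16) ≈ 76.563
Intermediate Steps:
Function('X')(U, b) = Add(b, Mul(-5, U)) (Function('X')(U, b) = Add(Mul(-5, U), b) = Add(b, Mul(-5, U)))
v = Rational(23, 4) (v = Mul(-23, Pow(Add(6, Mul(-5, 2)), -1)) = Mul(-23, Pow(Add(6, -10), -1)) = Mul(-23, Pow(-4, -1)) = Mul(-23, Rational(-1, 4)) = Rational(23, 4) ≈ 5.7500)
Pow(Add(Add(Mul(-5, 0), l), v), 2) = Pow(Add(Add(Mul(-5, 0), 3), Rational(23, 4)), 2) = Pow(Add(Add(0, 3), Rational(23, 4)), 2) = Pow(Add(3, Rational(23, 4)), 2) = Pow(Rational(35, 4), 2) = Rational(1225, 16)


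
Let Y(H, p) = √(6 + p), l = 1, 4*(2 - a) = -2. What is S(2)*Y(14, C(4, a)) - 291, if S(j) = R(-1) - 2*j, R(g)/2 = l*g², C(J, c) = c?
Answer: -291 - √34 ≈ -296.83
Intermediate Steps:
a = 5/2 (a = 2 - ¼*(-2) = 2 + ½ = 5/2 ≈ 2.5000)
R(g) = 2*g² (R(g) = 2*(1*g²) = 2*g²)
S(j) = 2 - 2*j (S(j) = 2*(-1)² - 2*j = 2*1 - 2*j = 2 - 2*j)
S(2)*Y(14, C(4, a)) - 291 = (2 - 2*2)*√(6 + 5/2) - 291 = (2 - 4)*√(17/2) - 291 = -√34 - 291 = -291 - √34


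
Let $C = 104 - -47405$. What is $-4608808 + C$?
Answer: $-4561299$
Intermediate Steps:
$C = 47509$ ($C = 104 + 47405 = 47509$)
$-4608808 + C = -4608808 + 47509 = -4561299$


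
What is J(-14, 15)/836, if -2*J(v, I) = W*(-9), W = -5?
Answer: -45/1672 ≈ -0.026914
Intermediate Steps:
J(v, I) = -45/2 (J(v, I) = -(-5)*(-9)/2 = -½*45 = -45/2)
J(-14, 15)/836 = -45/2/836 = -45/2*1/836 = -45/1672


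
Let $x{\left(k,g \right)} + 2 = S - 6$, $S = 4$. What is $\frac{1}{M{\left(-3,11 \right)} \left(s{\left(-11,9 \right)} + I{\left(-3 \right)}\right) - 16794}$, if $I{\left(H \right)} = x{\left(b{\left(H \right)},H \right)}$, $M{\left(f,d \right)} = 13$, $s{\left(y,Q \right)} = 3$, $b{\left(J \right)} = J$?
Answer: $- \frac{1}{16807} \approx -5.9499 \cdot 10^{-5}$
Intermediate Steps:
$x{\left(k,g \right)} = -4$ ($x{\left(k,g \right)} = -2 + \left(4 - 6\right) = -2 - 2 = -4$)
$I{\left(H \right)} = -4$
$\frac{1}{M{\left(-3,11 \right)} \left(s{\left(-11,9 \right)} + I{\left(-3 \right)}\right) - 16794} = \frac{1}{13 \left(3 - 4\right) - 16794} = \frac{1}{13 \left(-1\right) - 16794} = \frac{1}{-13 - 16794} = \frac{1}{-16807} = - \frac{1}{16807}$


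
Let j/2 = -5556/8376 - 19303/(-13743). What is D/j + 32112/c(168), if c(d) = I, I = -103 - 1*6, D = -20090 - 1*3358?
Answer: -12486886806744/775042865 ≈ -16111.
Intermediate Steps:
D = -23448 (D = -20090 - 3358 = -23448)
j = 7110485/4796307 (j = 2*(-5556/8376 - 19303/(-13743)) = 2*(-5556*1/8376 - 19303*(-1/13743)) = 2*(-463/698 + 19303/13743) = 2*(7110485/9592614) = 7110485/4796307 ≈ 1.4825)
I = -109 (I = -103 - 6 = -109)
c(d) = -109
D/j + 32112/c(168) = -23448/7110485/4796307 + 32112/(-109) = -23448*4796307/7110485 + 32112*(-1/109) = -112463806536/7110485 - 32112/109 = -12486886806744/775042865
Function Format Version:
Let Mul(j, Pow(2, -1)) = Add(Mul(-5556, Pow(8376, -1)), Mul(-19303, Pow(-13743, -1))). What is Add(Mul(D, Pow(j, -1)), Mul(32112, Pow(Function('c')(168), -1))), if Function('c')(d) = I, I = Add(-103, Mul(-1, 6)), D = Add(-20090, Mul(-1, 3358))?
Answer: Rational(-12486886806744, 775042865) ≈ -16111.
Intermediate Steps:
D = -23448 (D = Add(-20090, -3358) = -23448)
j = Rational(7110485, 4796307) (j = Mul(2, Add(Mul(-5556, Pow(8376, -1)), Mul(-19303, Pow(-13743, -1)))) = Mul(2, Add(Mul(-5556, Rational(1, 8376)), Mul(-19303, Rational(-1, 13743)))) = Mul(2, Add(Rational(-463, 698), Rational(19303, 13743))) = Mul(2, Rational(7110485, 9592614)) = Rational(7110485, 4796307) ≈ 1.4825)
I = -109 (I = Add(-103, -6) = -109)
Function('c')(d) = -109
Add(Mul(D, Pow(j, -1)), Mul(32112, Pow(Function('c')(168), -1))) = Add(Mul(-23448, Pow(Rational(7110485, 4796307), -1)), Mul(32112, Pow(-109, -1))) = Add(Mul(-23448, Rational(4796307, 7110485)), Mul(32112, Rational(-1, 109))) = Add(Rational(-112463806536, 7110485), Rational(-32112, 109)) = Rational(-12486886806744, 775042865)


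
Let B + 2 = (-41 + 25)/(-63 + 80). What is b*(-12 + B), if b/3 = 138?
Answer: -105156/17 ≈ -6185.6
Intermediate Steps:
b = 414 (b = 3*138 = 414)
B = -50/17 (B = -2 + (-41 + 25)/(-63 + 80) = -2 - 16/17 = -50/17 ≈ -2.9412)
b*(-12 + B) = 414*(-12 - 50/17) = 414*(-254/17) = -105156/17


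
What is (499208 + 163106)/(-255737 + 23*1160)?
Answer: -662314/229057 ≈ -2.8915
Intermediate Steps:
(499208 + 163106)/(-255737 + 23*1160) = 662314/(-255737 + 26680) = 662314/(-229057) = 662314*(-1/229057) = -662314/229057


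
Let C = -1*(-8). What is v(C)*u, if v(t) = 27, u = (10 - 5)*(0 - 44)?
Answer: -5940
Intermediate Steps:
C = 8
u = -220 (u = 5*(-44) = -220)
v(C)*u = 27*(-220) = -5940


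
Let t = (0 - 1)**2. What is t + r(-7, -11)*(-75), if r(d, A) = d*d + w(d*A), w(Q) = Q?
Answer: -9449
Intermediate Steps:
t = 1 (t = (-1)**2 = 1)
r(d, A) = d**2 + A*d (r(d, A) = d*d + d*A = d**2 + A*d)
t + r(-7, -11)*(-75) = 1 - 7*(-11 - 7)*(-75) = 1 - 7*(-18)*(-75) = 1 + 126*(-75) = 1 - 9450 = -9449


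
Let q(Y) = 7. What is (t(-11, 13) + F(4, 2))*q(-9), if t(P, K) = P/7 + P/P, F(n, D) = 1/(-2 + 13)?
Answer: -37/11 ≈ -3.3636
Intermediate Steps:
F(n, D) = 1/11
t(P, K) = 1 + P/7 (t(P, K) = P*(⅐) + 1 = P/7 + 1 = 1 + P/7)
(t(-11, 13) + F(4, 2))*q(-9) = ((1 + (⅐)*(-11)) + 1/11)*7 = ((1 - 11/7) + 1/11)*7 = (-4/7 + 1/11)*7 = -37/77*7 = -37/11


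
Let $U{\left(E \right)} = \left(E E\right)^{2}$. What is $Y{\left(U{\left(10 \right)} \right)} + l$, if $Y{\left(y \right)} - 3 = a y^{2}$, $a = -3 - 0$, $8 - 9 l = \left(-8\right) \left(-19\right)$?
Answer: $-300000013$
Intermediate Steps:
$U{\left(E \right)} = E^{4}$ ($U{\left(E \right)} = \left(E^{2}\right)^{2} = E^{4}$)
$l = -16$ ($l = \frac{8}{9} - \frac{\left(-8\right) \left(-19\right)}{9} = \frac{8}{9} - \frac{152}{9} = -16$)
$a = -3$ ($a = -3 + 0 = -3$)
$Y{\left(y \right)} = 3 - 3 y^{2}$
$Y{\left(U{\left(10 \right)} \right)} + l = \left(3 - 3 \left(10^{4}\right)^{2}\right) - 16 = \left(3 - 3 \cdot 10000^{2}\right) - 16 = \left(3 - 300000000\right) - 16 = -299999997 - 16 = -300000013$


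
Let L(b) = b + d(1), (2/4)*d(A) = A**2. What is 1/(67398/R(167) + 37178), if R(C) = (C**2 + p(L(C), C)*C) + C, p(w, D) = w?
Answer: 56279/2092408060 ≈ 2.6897e-5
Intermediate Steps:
d(A) = 2*A**2
L(b) = 2 + b (L(b) = b + 2*1**2 = b + 2*1 = b + 2 = 2 + b)
R(C) = C + C**2 + C*(2 + C) (R(C) = (C**2 + (2 + C)*C) + C = (C**2 + C*(2 + C)) + C = C + C**2 + C*(2 + C))
1/(67398/R(167) + 37178) = 1/(67398/((167*(3 + 2*167))) + 37178) = 1/(67398/((167*(3 + 334))) + 37178) = 1/(67398/((167*337)) + 37178) = 1/(67398/56279 + 37178) = 1/(2092408060/56279) = 56279/2092408060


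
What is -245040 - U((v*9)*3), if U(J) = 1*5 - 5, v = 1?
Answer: -245040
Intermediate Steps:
U(J) = 0 (U(J) = 5 - 5 = 0)
-245040 - U((v*9)*3) = -245040 - 1*0 = -245040 + 0 = -245040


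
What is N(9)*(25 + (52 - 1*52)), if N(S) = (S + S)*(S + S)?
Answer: 8100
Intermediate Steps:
N(S) = 4*S**2 (N(S) = (2*S)*(2*S) = 4*S**2)
N(9)*(25 + (52 - 1*52)) = (4*9**2)*(25 + (52 - 1*52)) = (4*81)*(25 + (52 - 52)) = 324*(25 + 0) = 324*25 = 8100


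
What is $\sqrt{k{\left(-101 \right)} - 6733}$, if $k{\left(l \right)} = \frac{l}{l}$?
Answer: $6 i \sqrt{187} \approx 82.049 i$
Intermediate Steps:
$k{\left(l \right)} = 1$
$\sqrt{k{\left(-101 \right)} - 6733} = \sqrt{1 - 6733} = \sqrt{-6732} = 6 i \sqrt{187}$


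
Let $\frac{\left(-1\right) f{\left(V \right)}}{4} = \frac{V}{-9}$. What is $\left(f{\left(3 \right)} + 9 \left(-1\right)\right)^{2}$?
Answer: $\frac{529}{9} \approx 58.778$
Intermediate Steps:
$f{\left(V \right)} = \frac{4 V}{9}$ ($f{\left(V \right)} = - 4 \frac{V}{-9} = - 4 V \left(- \frac{1}{9}\right) = - 4 \left(- \frac{V}{9}\right) = \frac{4 V}{9}$)
$\left(f{\left(3 \right)} + 9 \left(-1\right)\right)^{2} = \left(\frac{4}{9} \cdot 3 + 9 \left(-1\right)\right)^{2} = \left(\frac{4}{3} - 9\right)^{2} = \left(- \frac{23}{3}\right)^{2} = \frac{529}{9}$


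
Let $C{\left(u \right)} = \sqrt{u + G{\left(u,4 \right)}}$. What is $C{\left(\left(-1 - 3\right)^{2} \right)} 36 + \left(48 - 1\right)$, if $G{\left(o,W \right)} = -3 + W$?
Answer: $47 + 36 \sqrt{17} \approx 195.43$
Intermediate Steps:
$C{\left(u \right)} = \sqrt{1 + u}$ ($C{\left(u \right)} = \sqrt{u + \left(-3 + 4\right)} = \sqrt{u + 1} = \sqrt{1 + u}$)
$C{\left(\left(-1 - 3\right)^{2} \right)} 36 + \left(48 - 1\right) = \sqrt{1 + \left(-1 - 3\right)^{2}} \cdot 36 + \left(48 - 1\right) = \sqrt{1 + \left(-4\right)^{2}} \cdot 36 + \left(48 - 1\right) = \sqrt{1 + 16} \cdot 36 + 47 = \sqrt{17} \cdot 36 + 47 = 36 \sqrt{17} + 47 = 47 + 36 \sqrt{17}$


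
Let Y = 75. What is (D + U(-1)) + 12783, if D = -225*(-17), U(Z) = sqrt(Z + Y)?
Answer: 16608 + sqrt(74) ≈ 16617.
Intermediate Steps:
U(Z) = sqrt(75 + Z) (U(Z) = sqrt(Z + 75) = sqrt(75 + Z))
D = 3825
(D + U(-1)) + 12783 = (3825 + sqrt(75 - 1)) + 12783 = (3825 + sqrt(74)) + 12783 = 16608 + sqrt(74)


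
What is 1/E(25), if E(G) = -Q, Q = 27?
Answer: -1/27 ≈ -0.037037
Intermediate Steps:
E(G) = -27 (E(G) = -1*27 = -27)
1/E(25) = 1/(-27) = -1/27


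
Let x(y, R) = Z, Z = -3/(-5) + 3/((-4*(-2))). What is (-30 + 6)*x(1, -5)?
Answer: -117/5 ≈ -23.400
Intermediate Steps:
Z = 39/40 (Z = -3*(-⅕) + 3/8 = ⅗ + 3*(⅛) = ⅗ + 3/8 = 39/40 ≈ 0.97500)
x(y, R) = 39/40
(-30 + 6)*x(1, -5) = (-30 + 6)*(39/40) = -24*39/40 = -117/5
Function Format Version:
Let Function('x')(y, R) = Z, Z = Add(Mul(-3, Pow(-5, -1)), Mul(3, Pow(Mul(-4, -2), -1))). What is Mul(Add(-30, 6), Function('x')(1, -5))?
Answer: Rational(-117, 5) ≈ -23.400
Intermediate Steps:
Z = Rational(39, 40) (Z = Add(Mul(-3, Rational(-1, 5)), Mul(3, Pow(8, -1))) = Add(Rational(3, 5), Mul(3, Rational(1, 8))) = Add(Rational(3, 5), Rational(3, 8)) = Rational(39, 40) ≈ 0.97500)
Function('x')(y, R) = Rational(39, 40)
Mul(Add(-30, 6), Function('x')(1, -5)) = Mul(Add(-30, 6), Rational(39, 40)) = Mul(-24, Rational(39, 40)) = Rational(-117, 5)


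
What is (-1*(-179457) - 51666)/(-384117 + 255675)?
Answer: -42597/42814 ≈ -0.99493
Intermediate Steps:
(-1*(-179457) - 51666)/(-384117 + 255675) = (179457 - 51666)/(-128442) = 127791*(-1/128442) = -42597/42814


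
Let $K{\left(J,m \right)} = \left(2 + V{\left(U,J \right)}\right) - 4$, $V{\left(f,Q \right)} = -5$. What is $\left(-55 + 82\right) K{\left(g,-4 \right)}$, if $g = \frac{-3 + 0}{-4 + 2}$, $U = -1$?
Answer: $-189$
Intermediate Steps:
$g = \frac{3}{2}$ ($g = - \frac{3}{-2} = \left(-3\right) \left(- \frac{1}{2}\right) = \frac{3}{2} \approx 1.5$)
$K{\left(J,m \right)} = -7$ ($K{\left(J,m \right)} = \left(2 - 5\right) - 4 = -3 - 4 = -7$)
$\left(-55 + 82\right) K{\left(g,-4 \right)} = \left(-55 + 82\right) \left(-7\right) = 27 \left(-7\right) = -189$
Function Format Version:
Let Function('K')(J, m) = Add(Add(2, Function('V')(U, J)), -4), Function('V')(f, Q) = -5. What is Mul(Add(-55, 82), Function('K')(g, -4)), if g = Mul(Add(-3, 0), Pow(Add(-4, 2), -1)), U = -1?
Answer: -189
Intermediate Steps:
g = Rational(3, 2) (g = Mul(-3, Pow(-2, -1)) = Mul(-3, Rational(-1, 2)) = Rational(3, 2) ≈ 1.5000)
Function('K')(J, m) = -7 (Function('K')(J, m) = Add(Add(2, -5), -4) = Add(-3, -4) = -7)
Mul(Add(-55, 82), Function('K')(g, -4)) = Mul(Add(-55, 82), -7) = Mul(27, -7) = -189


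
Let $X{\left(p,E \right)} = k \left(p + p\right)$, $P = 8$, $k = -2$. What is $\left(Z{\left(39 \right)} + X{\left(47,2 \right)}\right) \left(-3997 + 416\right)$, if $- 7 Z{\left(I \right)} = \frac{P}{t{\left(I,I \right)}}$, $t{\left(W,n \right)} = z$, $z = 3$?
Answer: $\frac{14166436}{21} \approx 6.7459 \cdot 10^{5}$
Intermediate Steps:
$t{\left(W,n \right)} = 3$
$X{\left(p,E \right)} = - 4 p$ ($X{\left(p,E \right)} = - 2 \left(p + p\right) = - 2 \cdot 2 p = - 4 p$)
$Z{\left(I \right)} = - \frac{8}{21}$ ($Z{\left(I \right)} = - \frac{8 \cdot \frac{1}{3}}{7} = \left(- \frac{1}{7}\right) \frac{8}{3} = - \frac{8}{21}$)
$\left(Z{\left(39 \right)} + X{\left(47,2 \right)}\right) \left(-3997 + 416\right) = \left(- \frac{8}{21} - 188\right) \left(-3997 + 416\right) = \left(- \frac{8}{21} - 188\right) \left(-3581\right) = \left(- \frac{3956}{21}\right) \left(-3581\right) = \frac{14166436}{21}$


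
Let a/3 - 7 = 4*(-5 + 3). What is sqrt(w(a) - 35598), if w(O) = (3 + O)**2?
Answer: I*sqrt(35598) ≈ 188.67*I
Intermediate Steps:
a = -3 (a = 21 + 3*(4*(-5 + 3)) = 21 + 3*(4*(-2)) = 21 + 3*(-8) = 21 - 24 = -3)
sqrt(w(a) - 35598) = sqrt((3 - 3)**2 - 35598) = sqrt(0**2 - 35598) = sqrt(0 - 35598) = sqrt(-35598) = I*sqrt(35598)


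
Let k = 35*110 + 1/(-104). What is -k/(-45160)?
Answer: 400399/4696640 ≈ 0.085252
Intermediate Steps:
k = 400399/104 (k = 3850 - 1/104 = 400399/104 ≈ 3850.0)
-k/(-45160) = -1*400399/104/(-45160) = -400399/104*(-1/45160) = 400399/4696640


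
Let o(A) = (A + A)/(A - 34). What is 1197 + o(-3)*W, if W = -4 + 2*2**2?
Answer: 44313/37 ≈ 1197.6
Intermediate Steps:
W = 4 (W = -4 + 2*4 = -4 + 8 = 4)
o(A) = 2*A/(-34 + A) (o(A) = (2*A)/(-34 + A) = 2*A/(-34 + A))
1197 + o(-3)*W = 1197 + (2*(-3)/(-34 - 3))*4 = 1197 + (2*(-3)/(-37))*4 = 1197 + (2*(-3)*(-1/37))*4 = 1197 + (6/37)*4 = 1197 + 24/37 = 44313/37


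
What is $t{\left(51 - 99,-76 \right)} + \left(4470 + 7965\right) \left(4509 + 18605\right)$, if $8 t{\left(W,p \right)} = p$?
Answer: $\frac{574845161}{2} \approx 2.8742 \cdot 10^{8}$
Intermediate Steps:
$t{\left(W,p \right)} = \frac{p}{8}$
$t{\left(51 - 99,-76 \right)} + \left(4470 + 7965\right) \left(4509 + 18605\right) = \frac{1}{8} \left(-76\right) + \left(4470 + 7965\right) \left(4509 + 18605\right) = - \frac{19}{2} + 12435 \cdot 23114 = - \frac{19}{2} + 287422590 = \frac{574845161}{2}$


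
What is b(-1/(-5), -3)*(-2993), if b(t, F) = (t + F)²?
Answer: -586628/25 ≈ -23465.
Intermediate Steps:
b(t, F) = (F + t)²
b(-1/(-5), -3)*(-2993) = (-3 - 1/(-5))²*(-2993) = (-3 - 1*(-⅕))²*(-2993) = (-3 + ⅕)²*(-2993) = (-14/5)²*(-2993) = (196/25)*(-2993) = -586628/25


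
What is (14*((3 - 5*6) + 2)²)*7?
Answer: 61250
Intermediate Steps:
(14*((3 - 5*6) + 2)²)*7 = (14*((3 - 30) + 2)²)*7 = (14*(-27 + 2)²)*7 = (14*(-25)²)*7 = (14*625)*7 = 8750*7 = 61250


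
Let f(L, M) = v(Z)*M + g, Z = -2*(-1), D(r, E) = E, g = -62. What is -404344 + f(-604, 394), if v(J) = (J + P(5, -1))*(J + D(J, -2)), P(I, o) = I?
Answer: -404406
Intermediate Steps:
Z = 2
v(J) = (-2 + J)*(5 + J) (v(J) = (J + 5)*(J - 2) = (5 + J)*(-2 + J) = (-2 + J)*(5 + J))
f(L, M) = -62 (f(L, M) = (-10 + 2**2 + 3*2)*M - 62 = (-10 + 4 + 6)*M - 62 = 0*M - 62 = 0 - 62 = -62)
-404344 + f(-604, 394) = -404344 - 62 = -404406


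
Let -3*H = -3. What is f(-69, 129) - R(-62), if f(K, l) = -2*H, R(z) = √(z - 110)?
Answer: -2 - 2*I*√43 ≈ -2.0 - 13.115*I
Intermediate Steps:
H = 1 (H = -⅓*(-3) = 1)
R(z) = √(-110 + z)
f(K, l) = -2 (f(K, l) = -2*1 = -2)
f(-69, 129) - R(-62) = -2 - √(-110 - 62) = -2 - √(-172) = -2 - 2*I*√43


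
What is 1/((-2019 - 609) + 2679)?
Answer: 1/51 ≈ 0.019608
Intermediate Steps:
1/((-2019 - 609) + 2679) = 1/(-2628 + 2679) = 1/51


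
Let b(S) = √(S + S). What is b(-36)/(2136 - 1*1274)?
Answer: 3*I*√2/431 ≈ 0.0098437*I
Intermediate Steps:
b(S) = √2*√S (b(S) = √(2*S) = √2*√S)
b(-36)/(2136 - 1*1274) = (√2*√(-36))/(2136 - 1*1274) = (√2*(6*I))/(2136 - 1274) = (6*I*√2)/862 = (6*I*√2)*(1/862) = 3*I*√2/431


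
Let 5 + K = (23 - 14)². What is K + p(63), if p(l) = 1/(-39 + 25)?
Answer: 1063/14 ≈ 75.929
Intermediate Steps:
p(l) = -1/14 (p(l) = 1/(-14) = -1/14)
K = 76 (K = -5 + (23 - 14)² = -5 + 9² = -5 + 81 = 76)
K + p(63) = 76 - 1/14 = 1063/14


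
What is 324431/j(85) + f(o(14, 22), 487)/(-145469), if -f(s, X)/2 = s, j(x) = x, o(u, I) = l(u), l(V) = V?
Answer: 2776156207/727345 ≈ 3816.8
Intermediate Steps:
o(u, I) = u
f(s, X) = -2*s
324431/j(85) + f(o(14, 22), 487)/(-145469) = 324431/85 - 2*14/(-145469) = 324431*(1/85) - 28*(-1/145469) = 324431/85 + 28/145469 = 2776156207/727345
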